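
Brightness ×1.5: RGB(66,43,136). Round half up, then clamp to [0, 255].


Multiply each channel by 1.5, round half up, clamp to [0, 255]
R: 66×1.5 = 99
G: 43×1.5 = 64.5 → round → 65
B: 136×1.5 = 204
= RGB(99, 65, 204)


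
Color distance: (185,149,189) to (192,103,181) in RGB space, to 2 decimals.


d = √[(R₁-R₂)² + (G₁-G₂)² + (B₁-B₂)²]
d = √[(185-192)² + (149-103)² + (189-181)²]
d = √[49 + 2116 + 64]
d = √2229
d ≈ 47.21


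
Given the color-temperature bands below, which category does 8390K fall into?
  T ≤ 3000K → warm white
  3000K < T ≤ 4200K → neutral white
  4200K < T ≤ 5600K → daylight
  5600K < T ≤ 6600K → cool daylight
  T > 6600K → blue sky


Temperature: 8390K
8390K > 6600K → blue sky
Classification: blue sky


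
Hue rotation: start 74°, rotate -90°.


New hue = (H + rotation) mod 360
New hue = (74 -90) mod 360
= -16 mod 360
= 344°


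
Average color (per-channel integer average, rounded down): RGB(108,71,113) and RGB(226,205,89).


Midpoint: each channel = ⌊(C₁+C₂)/2⌋
R: ⌊(108+226)/2⌋ = 167
G: ⌊(71+205)/2⌋ = 138
B: ⌊(113+89)/2⌋ = 101
= RGB(167, 138, 101)


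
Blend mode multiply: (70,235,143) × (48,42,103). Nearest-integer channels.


Multiply: C = A×B/255, rounded to nearest integer
R: 70×48/255 = 3360/255 ≈ 13.176 → 13
G: 235×42/255 = 9870/255 ≈ 38.706 → 39
B: 143×103/255 = 14729/255 ≈ 57.761 → 58
= RGB(13, 39, 58)


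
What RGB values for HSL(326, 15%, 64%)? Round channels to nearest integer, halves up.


H=326°, S=0.15, L=0.64
C = (1-|2L-1|)×S = (1-|0.28|)×0.15 = 0.108
H' = H/60 = 326/60 ≈ 5.4333; X = C×(1-|H' mod 2 - 1|) = 0.0612
m = L - C/2 = 0.64 - 0.054 = 0.586
Sector ⌊H'⌋ = 5 → (R',G',B') = (0.108, 0.0, 0.0612)
RGB = ((R'+m)×255, (G'+m)×255, (B'+m)×255) = (176.97, 149.43, 165.036)
Round half up → RGB(177, 149, 165)


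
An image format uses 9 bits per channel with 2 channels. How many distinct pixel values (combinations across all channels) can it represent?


Total bits = 9 bits/channel × 2 channels = 18 bits
Distinct pixel values = 2^18
= 262,144 pixel values


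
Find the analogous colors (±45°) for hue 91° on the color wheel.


Base hue: 91°
Left analog: (91 - 45) mod 360 = 46°
Right analog: (91 + 45) mod 360 = 136°
Analogous hues = 46° and 136°


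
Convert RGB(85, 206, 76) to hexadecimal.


R = 85 → 55 (hex)
G = 206 → CE (hex)
B = 76 → 4C (hex)
Hex = #55CE4C


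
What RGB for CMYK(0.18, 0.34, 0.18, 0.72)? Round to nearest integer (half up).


R = 255 × (1-C) × (1-K) = 255 × 0.82 × 0.28 = 58.548 → 59
G = 255 × (1-M) × (1-K) = 255 × 0.66 × 0.28 = 47.124 → 47
B = 255 × (1-Y) × (1-K) = 255 × 0.82 × 0.28 = 58.548 → 59
= RGB(59, 47, 59)


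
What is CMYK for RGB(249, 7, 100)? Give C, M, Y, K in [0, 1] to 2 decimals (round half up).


R'=249/255≈0.9765, G'=7/255≈0.0275, B'=100/255≈0.3922
K = 1 - max(R',G',B') = 1 - 249/255 = 6/255 = 0.02352… → 0.02
(1-R'-K)/(1-K) simplifies to (max-R)/max with max = 249:
C = (249-249)/249 = 0/249 = 0 → 0.00
M = (249-7)/249 = 242/249 = 0.97188… → 0.97
Y = (249-100)/249 = 149/249 = 0.59839… → 0.60
= CMYK(0.00, 0.97, 0.60, 0.02)


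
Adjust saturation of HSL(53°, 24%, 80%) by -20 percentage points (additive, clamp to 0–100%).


Original S = 24%
Adjustment = -20 percentage points
New S = 24 + (-20) = 4
Clamp to [0, 100] → 4
= HSL(53°, 4%, 80%)


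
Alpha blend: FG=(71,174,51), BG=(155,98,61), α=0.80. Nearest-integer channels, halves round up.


C = α×F + (1-α)×B, with 1-α = 0.20
R: 0.80×71 + 0.20×155 = 56.80 + 31.00 = 87.80 → 88
G: 0.80×174 + 0.20×98 = 139.20 + 19.60 = 158.80 → 159
B: 0.80×51 + 0.20×61 = 40.80 + 12.20 = 53.00 → 53
= RGB(88, 159, 53)


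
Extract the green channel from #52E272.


Color: #52E272
R = 52 = 82
G = E2 = 226
B = 72 = 114
Green = 226


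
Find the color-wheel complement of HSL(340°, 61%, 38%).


Complement = opposite side of color wheel = hue + 180°
H' = (340 + 180) mod 360 = 160°
S and L unchanged.
= HSL(160°, 61%, 38%)


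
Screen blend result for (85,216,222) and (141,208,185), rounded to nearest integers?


Screen: C = 255 - (255-A)×(255-B)/255, rounded to nearest integer
R: 255 - (255-85)×(255-141)/255 = 255 - 19380/255 ≈ 255 - 76.000 = 179.000 → 179
G: 255 - (255-216)×(255-208)/255 = 255 - 1833/255 ≈ 255 - 7.188 = 247.812 → 248
B: 255 - (255-222)×(255-185)/255 = 255 - 2310/255 ≈ 255 - 9.059 = 245.941 → 246
= RGB(179, 248, 246)


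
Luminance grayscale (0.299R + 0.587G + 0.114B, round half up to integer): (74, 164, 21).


Gray = 0.299×R + 0.587×G + 0.114×B
Gray = 0.299×74 + 0.587×164 + 0.114×21
Gray = 22.126 + 96.268 + 2.394
Gray = 120.788 → round half up → 121
Gray = 121


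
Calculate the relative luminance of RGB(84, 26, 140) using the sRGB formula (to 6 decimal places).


Linearize each channel (sRGB transfer function): c = v/255; c_lin = c/12.92 if c ≤ 0.04045, else ((c+0.055)/1.055)^2.4
  R: 84/255 ≈ 0.329412 > 0.04045 → ((0.329412+0.055)/1.055)^2.4 ≈ 0.088656
  G: 26/255 ≈ 0.101961 > 0.04045 → ((0.101961+0.055)/1.055)^2.4 ≈ 0.010330
  B: 140/255 ≈ 0.549020 > 0.04045 → ((0.549020+0.055)/1.055)^2.4 ≈ 0.262251
R_lin = 0.088656, G_lin = 0.010330, B_lin = 0.262251
L = 0.2126×R + 0.7152×G + 0.0722×B
L = 0.2126×0.088656 + 0.7152×0.010330 + 0.0722×0.262251
L ≈ 0.045171


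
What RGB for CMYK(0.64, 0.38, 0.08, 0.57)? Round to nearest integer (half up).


R = 255 × (1-C) × (1-K) = 255 × 0.36 × 0.43 = 39.474 → 39
G = 255 × (1-M) × (1-K) = 255 × 0.62 × 0.43 = 67.983 → 68
B = 255 × (1-Y) × (1-K) = 255 × 0.92 × 0.43 = 100.878 → 101
= RGB(39, 68, 101)


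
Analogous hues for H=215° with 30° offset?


Base hue: 215°
Left analog: (215 - 30) mod 360 = 185°
Right analog: (215 + 30) mod 360 = 245°
Analogous hues = 185° and 245°


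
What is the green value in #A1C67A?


Color: #A1C67A
R = A1 = 161
G = C6 = 198
B = 7A = 122
Green = 198


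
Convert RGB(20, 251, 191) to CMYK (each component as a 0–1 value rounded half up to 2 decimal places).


R'=20/255≈0.0784, G'=251/255≈0.9843, B'=191/255≈0.7490
K = 1 - max(R',G',B') = 1 - 251/255 = 4/255 = 0.01568… → 0.02
(1-R'-K)/(1-K) simplifies to (max-R)/max with max = 251:
C = (251-20)/251 = 231/251 = 0.92031… → 0.92
M = (251-251)/251 = 0/251 = 0 → 0.00
Y = (251-191)/251 = 60/251 = 0.23904… → 0.24
= CMYK(0.92, 0.00, 0.24, 0.02)


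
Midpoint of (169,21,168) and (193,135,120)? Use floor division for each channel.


Midpoint: each channel = ⌊(C₁+C₂)/2⌋
R: ⌊(169+193)/2⌋ = 181
G: ⌊(21+135)/2⌋ = 78
B: ⌊(168+120)/2⌋ = 144
= RGB(181, 78, 144)


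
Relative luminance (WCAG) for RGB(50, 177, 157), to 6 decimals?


Linearize each channel (sRGB transfer function): c = v/255; c_lin = c/12.92 if c ≤ 0.04045, else ((c+0.055)/1.055)^2.4
  R: 50/255 ≈ 0.196078 > 0.04045 → ((0.196078+0.055)/1.055)^2.4 ≈ 0.031896
  G: 177/255 ≈ 0.694118 > 0.04045 → ((0.694118+0.055)/1.055)^2.4 ≈ 0.439657
  B: 157/255 ≈ 0.615686 > 0.04045 → ((0.615686+0.055)/1.055)^2.4 ≈ 0.337164
R_lin = 0.031896, G_lin = 0.439657, B_lin = 0.337164
L = 0.2126×R + 0.7152×G + 0.0722×B
L = 0.2126×0.031896 + 0.7152×0.439657 + 0.0722×0.337164
L ≈ 0.345567


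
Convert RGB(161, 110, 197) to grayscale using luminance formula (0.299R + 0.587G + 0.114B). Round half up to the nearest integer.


Gray = 0.299×R + 0.587×G + 0.114×B
Gray = 0.299×161 + 0.587×110 + 0.114×197
Gray = 48.139 + 64.570 + 22.458
Gray = 135.167 → round half up → 135
Gray = 135


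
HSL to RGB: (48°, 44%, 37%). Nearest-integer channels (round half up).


H=48°, S=0.44, L=0.37
C = (1-|2L-1|)×S = (1-|-0.26|)×0.44 = 0.3256
H' = H/60 = 48/60 ≈ 0.8000; X = C×(1-|H' mod 2 - 1|) = 0.26048
m = L - C/2 = 0.37 - 0.1628 = 0.2072
Sector ⌊H'⌋ = 0 → (R',G',B') = (0.3256, 0.26048, 0.0)
RGB = ((R'+m)×255, (G'+m)×255, (B'+m)×255) = (135.864, 119.2584, 52.836)
Round half up → RGB(136, 119, 53)


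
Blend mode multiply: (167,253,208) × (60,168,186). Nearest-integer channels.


Multiply: C = A×B/255, rounded to nearest integer
R: 167×60/255 = 10020/255 ≈ 39.294 → 39
G: 253×168/255 = 42504/255 ≈ 166.682 → 167
B: 208×186/255 = 38688/255 ≈ 151.718 → 152
= RGB(39, 167, 152)


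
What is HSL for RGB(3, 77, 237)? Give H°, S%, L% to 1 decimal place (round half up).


Normalize: R'=3/255≈0.0118, G'=77/255≈0.3020, B'=237/255≈0.9294
Max=237/255, Min=3/255, Δ=Max-Min=234/255
L = (Max+Min)/2 = (237+3)/510 = 240/510 = 0.47058… → L = 47.1%
L ≤ 0.5 → S = Δ/(Max+Min) = 234/(237+3) = 234/240 = 0.975 → S = 97.5%
(the 1/255 factors cancel in S and H, so raw channel differences can be used)
Max is B' → H = 60 × ((R-G)/Δ + 4) = 60 × ((3-77)/234 + 4)
  -74/234 + 4 = -0.3162… + 4 = 3.6837…
  H = 60 × 3.6837… = 221.025…° → H = 221.0°
= HSL(221.0°, 97.5%, 47.1%)


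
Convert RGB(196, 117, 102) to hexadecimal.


R = 196 → C4 (hex)
G = 117 → 75 (hex)
B = 102 → 66 (hex)
Hex = #C47566


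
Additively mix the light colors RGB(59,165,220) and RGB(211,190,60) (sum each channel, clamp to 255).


Additive: each channel = min(255, C₁+C₂)
R: 59+211 = 270 → 255
G: 165+190 = 355 → 255
B: 220+60 = 280 → 255
= RGB(255, 255, 255)


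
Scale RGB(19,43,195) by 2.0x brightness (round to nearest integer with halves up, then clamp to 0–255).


Multiply each channel by 2.0, round half up, clamp to [0, 255]
R: 19×2.0 = 38
G: 43×2.0 = 86
B: 195×2.0 = 390 → clamp → 255
= RGB(38, 86, 255)


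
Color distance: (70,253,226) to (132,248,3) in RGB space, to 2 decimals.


d = √[(R₁-R₂)² + (G₁-G₂)² + (B₁-B₂)²]
d = √[(70-132)² + (253-248)² + (226-3)²]
d = √[3844 + 25 + 49729]
d = √53598
d ≈ 231.51


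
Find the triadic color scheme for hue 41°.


Triadic: equally spaced at 120° intervals
H1 = 41°
H2 = (41 + 120) mod 360 = 161°
H3 = (41 + 240) mod 360 = 281°
Triadic = 41°, 161°, 281°


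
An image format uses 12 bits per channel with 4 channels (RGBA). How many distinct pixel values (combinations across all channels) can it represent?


Total bits = 12 bits/channel × 4 channels = 48 bits
Distinct pixel values = 2^48
= 281,474,976,710,656 pixel values


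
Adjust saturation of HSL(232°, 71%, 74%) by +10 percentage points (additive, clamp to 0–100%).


Original S = 71%
Adjustment = +10 percentage points
New S = 71 + (10) = 81
Clamp to [0, 100] → 81
= HSL(232°, 81%, 74%)


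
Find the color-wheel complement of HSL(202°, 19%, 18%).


Complement = opposite side of color wheel = hue + 180°
H' = (202 + 180) mod 360 = 22°
S and L unchanged.
= HSL(22°, 19%, 18%)


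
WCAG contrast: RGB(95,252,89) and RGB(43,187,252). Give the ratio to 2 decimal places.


Linearize each sRGB channel c=v/255: c/12.92 if c ≤ 0.04045 else ((c+0.055)/1.055)^2.4
L = 0.2126×R_lin + 0.7152×G_lin + 0.0722×B_lin
Color 1 (95,252,89):
  R=95: 95/255≈0.3725 > 0.04045 → ((0.3725+0.055)/1.055)^2.4 ≈ 0.11444
  G=252: 252/255≈0.9882 > 0.04045 → ((0.9882+0.055)/1.055)^2.4 ≈ 0.97345
  B=89: 89/255≈0.3490 > 0.04045 → ((0.3490+0.055)/1.055)^2.4 ≈ 0.09990
  L1 = 0.2126×0.11444 + 0.7152×0.97345 + 0.0722×0.09990 ≈ 0.72775
Color 2 (43,187,252):
  R=43: 43/255≈0.1686 > 0.04045 → ((0.1686+0.055)/1.055)^2.4 ≈ 0.02416
  G=187: 187/255≈0.7333 > 0.04045 → ((0.7333+0.055)/1.055)^2.4 ≈ 0.49693
  B=252: 252/255≈0.9882 > 0.04045 → ((0.9882+0.055)/1.055)^2.4 ≈ 0.97345
  L2 = 0.2126×0.02416 + 0.7152×0.49693 + 0.0722×0.97345 ≈ 0.43083
Lighter = 0.72775, Darker = 0.43083
Ratio = (L_lighter + 0.05) / (L_darker + 0.05)
Ratio = (0.72775 + 0.05) / (0.43083 + 0.05) = 0.77775 / 0.48083 ≈ 1.6175
Ratio ≈ 1.62:1


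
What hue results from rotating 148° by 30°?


New hue = (H + rotation) mod 360
New hue = (148 + 30) mod 360
= 178 mod 360
= 178°


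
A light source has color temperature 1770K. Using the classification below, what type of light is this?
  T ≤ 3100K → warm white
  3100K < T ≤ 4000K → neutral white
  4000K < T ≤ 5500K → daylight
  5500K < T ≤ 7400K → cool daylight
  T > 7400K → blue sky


Temperature: 1770K
1770K ≤ 3100K → warm white
Classification: warm white


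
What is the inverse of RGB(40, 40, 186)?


Invert: (255-R, 255-G, 255-B)
R: 255-40 = 215
G: 255-40 = 215
B: 255-186 = 69
= RGB(215, 215, 69)


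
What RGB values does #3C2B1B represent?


3C → 60 (R)
2B → 43 (G)
1B → 27 (B)
= RGB(60, 43, 27)


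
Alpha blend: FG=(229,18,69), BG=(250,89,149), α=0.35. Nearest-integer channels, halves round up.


C = α×F + (1-α)×B, with 1-α = 0.65
R: 0.35×229 + 0.65×250 = 80.15 + 162.50 = 242.65 → 243
G: 0.35×18 + 0.65×89 = 6.30 + 57.85 = 64.15 → 64
B: 0.35×69 + 0.65×149 = 24.15 + 96.85 = 121.00 → 121
= RGB(243, 64, 121)


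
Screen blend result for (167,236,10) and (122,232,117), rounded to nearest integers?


Screen: C = 255 - (255-A)×(255-B)/255, rounded to nearest integer
R: 255 - (255-167)×(255-122)/255 = 255 - 11704/255 ≈ 255 - 45.898 = 209.102 → 209
G: 255 - (255-236)×(255-232)/255 = 255 - 437/255 ≈ 255 - 1.714 = 253.286 → 253
B: 255 - (255-10)×(255-117)/255 = 255 - 33810/255 ≈ 255 - 132.588 = 122.412 → 122
= RGB(209, 253, 122)


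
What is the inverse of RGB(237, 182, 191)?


Invert: (255-R, 255-G, 255-B)
R: 255-237 = 18
G: 255-182 = 73
B: 255-191 = 64
= RGB(18, 73, 64)


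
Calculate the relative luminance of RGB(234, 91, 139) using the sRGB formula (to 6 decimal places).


Linearize each channel (sRGB transfer function): c = v/255; c_lin = c/12.92 if c ≤ 0.04045, else ((c+0.055)/1.055)^2.4
  R: 234/255 ≈ 0.917647 > 0.04045 → ((0.917647+0.055)/1.055)^2.4 ≈ 0.822786
  G: 91/255 ≈ 0.356863 > 0.04045 → ((0.356863+0.055)/1.055)^2.4 ≈ 0.104616
  B: 139/255 ≈ 0.545098 > 0.04045 → ((0.545098+0.055)/1.055)^2.4 ≈ 0.258183
R_lin = 0.822786, G_lin = 0.104616, B_lin = 0.258183
L = 0.2126×R + 0.7152×G + 0.0722×B
L = 0.2126×0.822786 + 0.7152×0.104616 + 0.0722×0.258183
L ≈ 0.268387


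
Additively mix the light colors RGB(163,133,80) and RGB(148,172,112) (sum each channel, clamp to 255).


Additive: each channel = min(255, C₁+C₂)
R: 163+148 = 311 → 255
G: 133+172 = 305 → 255
B: 80+112 = 192 → 192
= RGB(255, 255, 192)


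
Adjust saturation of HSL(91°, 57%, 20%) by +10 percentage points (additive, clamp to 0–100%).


Original S = 57%
Adjustment = +10 percentage points
New S = 57 + (10) = 67
Clamp to [0, 100] → 67
= HSL(91°, 67%, 20%)


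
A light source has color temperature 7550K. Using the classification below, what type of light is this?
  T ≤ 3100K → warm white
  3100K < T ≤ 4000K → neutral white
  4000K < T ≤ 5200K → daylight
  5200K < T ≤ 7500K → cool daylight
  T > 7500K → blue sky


Temperature: 7550K
7550K > 7500K → blue sky
Classification: blue sky


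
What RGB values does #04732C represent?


04 → 4 (R)
73 → 115 (G)
2C → 44 (B)
= RGB(4, 115, 44)


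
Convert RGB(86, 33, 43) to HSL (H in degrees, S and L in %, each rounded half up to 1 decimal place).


Normalize: R'=86/255≈0.3373, G'=33/255≈0.1294, B'=43/255≈0.1686
Max=86/255, Min=33/255, Δ=Max-Min=53/255
L = (Max+Min)/2 = (86+33)/510 = 119/510 = 0.23333… → L = 23.3%
L ≤ 0.5 → S = Δ/(Max+Min) = 53/(86+33) = 53/119 = 0.44537… → S = 44.5%
(the 1/255 factors cancel in S and H, so raw channel differences can be used)
Max is R' → H = 60 × (((G-B)/Δ) mod 6) = 60 × (((33-43)/53) mod 6)
  (-10)/53 = -0.1886…; negative, so add 6 → 5.8113…
  H = 60 × 5.8113… = 348.679…° → H = 348.7°
= HSL(348.7°, 44.5%, 23.3%)


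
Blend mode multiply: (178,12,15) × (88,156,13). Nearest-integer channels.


Multiply: C = A×B/255, rounded to nearest integer
R: 178×88/255 = 15664/255 ≈ 61.427 → 61
G: 12×156/255 = 1872/255 ≈ 7.341 → 7
B: 15×13/255 = 195/255 ≈ 0.765 → 1
= RGB(61, 7, 1)


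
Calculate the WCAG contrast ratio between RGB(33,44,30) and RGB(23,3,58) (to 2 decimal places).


Linearize each sRGB channel c=v/255: c/12.92 if c ≤ 0.04045 else ((c+0.055)/1.055)^2.4
L = 0.2126×R_lin + 0.7152×G_lin + 0.0722×B_lin
Color 1 (33,44,30):
  R=33: 33/255≈0.1294 > 0.04045 → ((0.1294+0.055)/1.055)^2.4 ≈ 0.01521
  G=44: 44/255≈0.1725 > 0.04045 → ((0.1725+0.055)/1.055)^2.4 ≈ 0.02519
  B=30: 30/255≈0.1176 > 0.04045 → ((0.1176+0.055)/1.055)^2.4 ≈ 0.01298
  L1 = 0.2126×0.01521 + 0.7152×0.02519 + 0.0722×0.01298 ≈ 0.02218
Color 2 (23,3,58):
  R=23: 23/255≈0.0902 > 0.04045 → ((0.0902+0.055)/1.055)^2.4 ≈ 0.00857
  G=3: 3/255≈0.0118 ≤ 0.04045 → 0.0118/12.92 ≈ 0.00091
  B=58: 58/255≈0.2275 > 0.04045 → ((0.2275+0.055)/1.055)^2.4 ≈ 0.04231
  L2 = 0.2126×0.00857 + 0.7152×0.00091 + 0.0722×0.04231 ≈ 0.00553
Lighter = 0.02218, Darker = 0.00553
Ratio = (L_lighter + 0.05) / (L_darker + 0.05)
Ratio = (0.02218 + 0.05) / (0.00553 + 0.05) = 0.07218 / 0.05553 ≈ 1.3000
Ratio ≈ 1.30:1


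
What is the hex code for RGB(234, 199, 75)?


R = 234 → EA (hex)
G = 199 → C7 (hex)
B = 75 → 4B (hex)
Hex = #EAC74B


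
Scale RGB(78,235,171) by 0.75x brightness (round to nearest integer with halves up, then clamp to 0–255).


Multiply each channel by 0.75, round half up, clamp to [0, 255]
R: 78×0.75 = 58.5 → round → 59
G: 235×0.75 = 176.25 → round → 176
B: 171×0.75 = 128.25 → round → 128
= RGB(59, 176, 128)


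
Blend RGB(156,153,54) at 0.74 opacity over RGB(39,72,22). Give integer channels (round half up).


C = α×F + (1-α)×B, with 1-α = 0.26
R: 0.74×156 + 0.26×39 = 115.44 + 10.14 = 125.58 → 126
G: 0.74×153 + 0.26×72 = 113.22 + 18.72 = 131.94 → 132
B: 0.74×54 + 0.26×22 = 39.96 + 5.72 = 45.68 → 46
= RGB(126, 132, 46)


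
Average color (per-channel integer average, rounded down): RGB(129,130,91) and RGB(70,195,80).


Midpoint: each channel = ⌊(C₁+C₂)/2⌋
R: ⌊(129+70)/2⌋ = 99
G: ⌊(130+195)/2⌋ = 162
B: ⌊(91+80)/2⌋ = 85
= RGB(99, 162, 85)


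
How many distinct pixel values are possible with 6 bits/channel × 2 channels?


Total bits = 6 bits/channel × 2 channels = 12 bits
Distinct pixel values = 2^12
= 4,096 pixel values


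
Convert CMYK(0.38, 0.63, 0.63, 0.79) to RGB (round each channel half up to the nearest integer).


R = 255 × (1-C) × (1-K) = 255 × 0.62 × 0.21 = 33.201 → 33
G = 255 × (1-M) × (1-K) = 255 × 0.37 × 0.21 = 19.8135 → 20
B = 255 × (1-Y) × (1-K) = 255 × 0.37 × 0.21 = 19.8135 → 20
= RGB(33, 20, 20)


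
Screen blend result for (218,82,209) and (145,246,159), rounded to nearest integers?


Screen: C = 255 - (255-A)×(255-B)/255, rounded to nearest integer
R: 255 - (255-218)×(255-145)/255 = 255 - 4070/255 ≈ 255 - 15.961 = 239.039 → 239
G: 255 - (255-82)×(255-246)/255 = 255 - 1557/255 ≈ 255 - 6.106 = 248.894 → 249
B: 255 - (255-209)×(255-159)/255 = 255 - 4416/255 ≈ 255 - 17.318 = 237.682 → 238
= RGB(239, 249, 238)


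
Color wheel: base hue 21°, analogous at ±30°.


Base hue: 21°
Left analog: (21 - 30) mod 360 = 351°
Right analog: (21 + 30) mod 360 = 51°
Analogous hues = 351° and 51°


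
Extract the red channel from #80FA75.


Color: #80FA75
R = 80 = 128
G = FA = 250
B = 75 = 117
Red = 128


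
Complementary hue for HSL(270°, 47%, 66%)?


Complement = opposite side of color wheel = hue + 180°
H' = (270 + 180) mod 360 = 90°
S and L unchanged.
= HSL(90°, 47%, 66%)


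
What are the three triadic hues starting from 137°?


Triadic: equally spaced at 120° intervals
H1 = 137°
H2 = (137 + 120) mod 360 = 257°
H3 = (137 + 240) mod 360 = 17°
Triadic = 137°, 257°, 17°


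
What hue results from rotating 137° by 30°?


New hue = (H + rotation) mod 360
New hue = (137 + 30) mod 360
= 167 mod 360
= 167°


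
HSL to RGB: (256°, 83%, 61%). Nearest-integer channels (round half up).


H=256°, S=0.83, L=0.61
C = (1-|2L-1|)×S = (1-|0.22|)×0.83 = 0.6474
H' = H/60 = 256/60 ≈ 4.2667; X = C×(1-|H' mod 2 - 1|) = 0.17264
m = L - C/2 = 0.61 - 0.3237 = 0.2863
Sector ⌊H'⌋ = 4 → (R',G',B') = (0.17264, 0.0, 0.6474)
RGB = ((R'+m)×255, (G'+m)×255, (B'+m)×255) = (117.0297, 73.0065, 238.0935)
Round half up → RGB(117, 73, 238)


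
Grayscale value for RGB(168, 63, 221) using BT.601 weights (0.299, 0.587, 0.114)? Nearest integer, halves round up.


Gray = 0.299×R + 0.587×G + 0.114×B
Gray = 0.299×168 + 0.587×63 + 0.114×221
Gray = 50.232 + 36.981 + 25.194
Gray = 112.407 → round half up → 112
Gray = 112


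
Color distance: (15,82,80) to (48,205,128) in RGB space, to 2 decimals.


d = √[(R₁-R₂)² + (G₁-G₂)² + (B₁-B₂)²]
d = √[(15-48)² + (82-205)² + (80-128)²]
d = √[1089 + 15129 + 2304]
d = √18522
d ≈ 136.10


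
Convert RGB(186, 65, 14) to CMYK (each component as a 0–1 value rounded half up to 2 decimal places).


R'=186/255≈0.7294, G'=65/255≈0.2549, B'=14/255≈0.0549
K = 1 - max(R',G',B') = 1 - 186/255 = 69/255 = 0.27058… → 0.27
(1-R'-K)/(1-K) simplifies to (max-R)/max with max = 186:
C = (186-186)/186 = 0/186 = 0 → 0.00
M = (186-65)/186 = 121/186 = 0.65053… → 0.65
Y = (186-14)/186 = 172/186 = 0.92473… → 0.92
= CMYK(0.00, 0.65, 0.92, 0.27)


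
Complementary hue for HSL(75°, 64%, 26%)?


Complement = opposite side of color wheel = hue + 180°
H' = (75 + 180) mod 360 = 255°
S and L unchanged.
= HSL(255°, 64%, 26%)


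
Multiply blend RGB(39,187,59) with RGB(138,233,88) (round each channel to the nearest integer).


Multiply: C = A×B/255, rounded to nearest integer
R: 39×138/255 = 5382/255 ≈ 21.106 → 21
G: 187×233/255 = 43571/255 ≈ 170.867 → 171
B: 59×88/255 = 5192/255 ≈ 20.361 → 20
= RGB(21, 171, 20)


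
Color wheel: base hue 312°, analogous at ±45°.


Base hue: 312°
Left analog: (312 - 45) mod 360 = 267°
Right analog: (312 + 45) mod 360 = 357°
Analogous hues = 267° and 357°


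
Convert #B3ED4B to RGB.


B3 → 179 (R)
ED → 237 (G)
4B → 75 (B)
= RGB(179, 237, 75)


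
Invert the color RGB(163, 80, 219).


Invert: (255-R, 255-G, 255-B)
R: 255-163 = 92
G: 255-80 = 175
B: 255-219 = 36
= RGB(92, 175, 36)


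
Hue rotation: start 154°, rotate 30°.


New hue = (H + rotation) mod 360
New hue = (154 + 30) mod 360
= 184 mod 360
= 184°


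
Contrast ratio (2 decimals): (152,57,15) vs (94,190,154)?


Linearize each sRGB channel c=v/255: c/12.92 if c ≤ 0.04045 else ((c+0.055)/1.055)^2.4
L = 0.2126×R_lin + 0.7152×G_lin + 0.0722×B_lin
Color 1 (152,57,15):
  R=152: 152/255≈0.5961 > 0.04045 → ((0.5961+0.055)/1.055)^2.4 ≈ 0.31399
  G=57: 57/255≈0.2235 > 0.04045 → ((0.2235+0.055)/1.055)^2.4 ≈ 0.04092
  B=15: 15/255≈0.0588 > 0.04045 → ((0.0588+0.055)/1.055)^2.4 ≈ 0.00478
  L1 = 0.2126×0.31399 + 0.7152×0.04092 + 0.0722×0.00478 ≈ 0.09636
Color 2 (94,190,154):
  R=94: 94/255≈0.3686 > 0.04045 → ((0.3686+0.055)/1.055)^2.4 ≈ 0.11193
  G=190: 190/255≈0.7451 > 0.04045 → ((0.7451+0.055)/1.055)^2.4 ≈ 0.51492
  B=154: 154/255≈0.6039 > 0.04045 → ((0.6039+0.055)/1.055)^2.4 ≈ 0.32314
  L2 = 0.2126×0.11193 + 0.7152×0.51492 + 0.0722×0.32314 ≈ 0.41540
Lighter = 0.41540, Darker = 0.09636
Ratio = (L_lighter + 0.05) / (L_darker + 0.05)
Ratio = (0.41540 + 0.05) / (0.09636 + 0.05) = 0.46540 / 0.14636 ≈ 3.1798
Ratio ≈ 3.18:1


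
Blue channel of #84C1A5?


Color: #84C1A5
R = 84 = 132
G = C1 = 193
B = A5 = 165
Blue = 165


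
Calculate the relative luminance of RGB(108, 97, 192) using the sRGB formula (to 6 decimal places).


Linearize each channel (sRGB transfer function): c = v/255; c_lin = c/12.92 if c ≤ 0.04045, else ((c+0.055)/1.055)^2.4
  R: 108/255 ≈ 0.423529 > 0.04045 → ((0.423529+0.055)/1.055)^2.4 ≈ 0.149960
  G: 97/255 ≈ 0.380392 > 0.04045 → ((0.380392+0.055)/1.055)^2.4 ≈ 0.119538
  B: 192/255 ≈ 0.752941 > 0.04045 → ((0.752941+0.055)/1.055)^2.4 ≈ 0.527115
R_lin = 0.149960, G_lin = 0.119538, B_lin = 0.527115
L = 0.2126×R + 0.7152×G + 0.0722×B
L = 0.2126×0.149960 + 0.7152×0.119538 + 0.0722×0.527115
L ≈ 0.155433


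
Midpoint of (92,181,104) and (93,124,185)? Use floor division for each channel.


Midpoint: each channel = ⌊(C₁+C₂)/2⌋
R: ⌊(92+93)/2⌋ = 92
G: ⌊(181+124)/2⌋ = 152
B: ⌊(104+185)/2⌋ = 144
= RGB(92, 152, 144)


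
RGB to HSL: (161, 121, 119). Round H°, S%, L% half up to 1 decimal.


Normalize: R'=161/255≈0.6314, G'=121/255≈0.4745, B'=119/255≈0.4667
Max=161/255, Min=119/255, Δ=Max-Min=42/255
L = (Max+Min)/2 = (161+119)/510 = 280/510 = 0.54901… → L = 54.9%
L > 0.5 → S = Δ/(2-Max-Min) = 42/(510-161-119) = 42/230 = 0.18260… → S = 18.3%
(the 1/255 factors cancel in S and H, so raw channel differences can be used)
Max is R' → H = 60 × (((G-B)/Δ) mod 6) = 60 × (((121-119)/42) mod 6)
  2/42 = 0.0476…
  H = 60 × 0.0476… = 2.857…° → H = 2.9°
= HSL(2.9°, 18.3%, 54.9%)


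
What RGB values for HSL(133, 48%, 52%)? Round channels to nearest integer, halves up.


H=133°, S=0.48, L=0.52
C = (1-|2L-1|)×S = (1-|0.04|)×0.48 = 0.4608
H' = H/60 = 133/60 ≈ 2.2167; X = C×(1-|H' mod 2 - 1|) = 0.09984
m = L - C/2 = 0.52 - 0.2304 = 0.2896
Sector ⌊H'⌋ = 2 → (R',G',B') = (0.0, 0.4608, 0.09984)
RGB = ((R'+m)×255, (G'+m)×255, (B'+m)×255) = (73.848, 191.352, 99.3072)
Round half up → RGB(74, 191, 99)


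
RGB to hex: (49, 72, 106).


R = 49 → 31 (hex)
G = 72 → 48 (hex)
B = 106 → 6A (hex)
Hex = #31486A


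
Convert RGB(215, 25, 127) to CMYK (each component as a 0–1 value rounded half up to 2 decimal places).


R'=215/255≈0.8431, G'=25/255≈0.0980, B'=127/255≈0.4980
K = 1 - max(R',G',B') = 1 - 215/255 = 40/255 = 0.15686… → 0.16
(1-R'-K)/(1-K) simplifies to (max-R)/max with max = 215:
C = (215-215)/215 = 0/215 = 0 → 0.00
M = (215-25)/215 = 190/215 = 0.88372… → 0.88
Y = (215-127)/215 = 88/215 = 0.40930… → 0.41
= CMYK(0.00, 0.88, 0.41, 0.16)


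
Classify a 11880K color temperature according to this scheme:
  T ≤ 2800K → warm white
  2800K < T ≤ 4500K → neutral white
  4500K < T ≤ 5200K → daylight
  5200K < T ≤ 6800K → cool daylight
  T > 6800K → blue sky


Temperature: 11880K
11880K > 6800K → blue sky
Classification: blue sky


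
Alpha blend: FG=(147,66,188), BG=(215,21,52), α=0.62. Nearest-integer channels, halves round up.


C = α×F + (1-α)×B, with 1-α = 0.38
R: 0.62×147 + 0.38×215 = 91.14 + 81.70 = 172.84 → 173
G: 0.62×66 + 0.38×21 = 40.92 + 7.98 = 48.90 → 49
B: 0.62×188 + 0.38×52 = 116.56 + 19.76 = 136.32 → 136
= RGB(173, 49, 136)


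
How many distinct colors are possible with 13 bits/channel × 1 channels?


Total bits = 13 bits/channel × 1 channels = 13 bits
Distinct colors = 2^13
= 8,192 colors


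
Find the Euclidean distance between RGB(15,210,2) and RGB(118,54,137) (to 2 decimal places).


d = √[(R₁-R₂)² + (G₁-G₂)² + (B₁-B₂)²]
d = √[(15-118)² + (210-54)² + (2-137)²]
d = √[10609 + 24336 + 18225]
d = √53170
d ≈ 230.59


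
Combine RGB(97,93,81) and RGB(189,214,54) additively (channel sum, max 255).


Additive: each channel = min(255, C₁+C₂)
R: 97+189 = 286 → 255
G: 93+214 = 307 → 255
B: 81+54 = 135 → 135
= RGB(255, 255, 135)


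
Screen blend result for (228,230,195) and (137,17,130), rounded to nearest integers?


Screen: C = 255 - (255-A)×(255-B)/255, rounded to nearest integer
R: 255 - (255-228)×(255-137)/255 = 255 - 3186/255 ≈ 255 - 12.494 = 242.506 → 243
G: 255 - (255-230)×(255-17)/255 = 255 - 5950/255 ≈ 255 - 23.333 = 231.667 → 232
B: 255 - (255-195)×(255-130)/255 = 255 - 7500/255 ≈ 255 - 29.412 = 225.588 → 226
= RGB(243, 232, 226)


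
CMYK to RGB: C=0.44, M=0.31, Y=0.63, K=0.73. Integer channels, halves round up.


R = 255 × (1-C) × (1-K) = 255 × 0.56 × 0.27 = 38.556 → 39
G = 255 × (1-M) × (1-K) = 255 × 0.69 × 0.27 = 47.5065 → 48
B = 255 × (1-Y) × (1-K) = 255 × 0.37 × 0.27 = 25.4745 → 25
= RGB(39, 48, 25)


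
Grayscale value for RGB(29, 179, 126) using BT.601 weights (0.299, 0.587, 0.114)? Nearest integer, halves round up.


Gray = 0.299×R + 0.587×G + 0.114×B
Gray = 0.299×29 + 0.587×179 + 0.114×126
Gray = 8.671 + 105.073 + 14.364
Gray = 128.108 → round half up → 128
Gray = 128


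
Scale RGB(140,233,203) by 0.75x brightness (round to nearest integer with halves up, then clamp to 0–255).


Multiply each channel by 0.75, round half up, clamp to [0, 255]
R: 140×0.75 = 105
G: 233×0.75 = 174.75 → round → 175
B: 203×0.75 = 152.25 → round → 152
= RGB(105, 175, 152)


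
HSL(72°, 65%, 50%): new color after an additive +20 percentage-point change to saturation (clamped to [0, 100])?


Original S = 65%
Adjustment = +20 percentage points
New S = 65 + (20) = 85
Clamp to [0, 100] → 85
= HSL(72°, 85%, 50%)


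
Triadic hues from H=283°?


Triadic: equally spaced at 120° intervals
H1 = 283°
H2 = (283 + 120) mod 360 = 43°
H3 = (283 + 240) mod 360 = 163°
Triadic = 283°, 43°, 163°


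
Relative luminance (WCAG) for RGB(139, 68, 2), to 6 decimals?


Linearize each channel (sRGB transfer function): c = v/255; c_lin = c/12.92 if c ≤ 0.04045, else ((c+0.055)/1.055)^2.4
  R: 139/255 ≈ 0.545098 > 0.04045 → ((0.545098+0.055)/1.055)^2.4 ≈ 0.258183
  G: 68/255 ≈ 0.266667 > 0.04045 → ((0.266667+0.055)/1.055)^2.4 ≈ 0.057805
  B: 2/255 ≈ 0.007843 ≤ 0.04045 → 0.007843/12.92 ≈ 0.000607
R_lin = 0.258183, G_lin = 0.057805, B_lin = 0.000607
L = 0.2126×R + 0.7152×G + 0.0722×B
L = 0.2126×0.258183 + 0.7152×0.057805 + 0.0722×0.000607
L ≈ 0.096276


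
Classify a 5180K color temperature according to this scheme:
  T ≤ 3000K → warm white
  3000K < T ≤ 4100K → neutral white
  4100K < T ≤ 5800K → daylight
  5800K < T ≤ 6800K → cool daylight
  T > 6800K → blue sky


Temperature: 5180K
4100K < 5180K ≤ 5800K → daylight
Classification: daylight


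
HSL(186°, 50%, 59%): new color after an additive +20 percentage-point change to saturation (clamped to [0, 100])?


Original S = 50%
Adjustment = +20 percentage points
New S = 50 + (20) = 70
Clamp to [0, 100] → 70
= HSL(186°, 70%, 59%)


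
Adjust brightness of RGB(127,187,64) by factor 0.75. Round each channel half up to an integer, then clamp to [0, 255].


Multiply each channel by 0.75, round half up, clamp to [0, 255]
R: 127×0.75 = 95.25 → round → 95
G: 187×0.75 = 140.25 → round → 140
B: 64×0.75 = 48
= RGB(95, 140, 48)


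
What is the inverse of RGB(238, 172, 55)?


Invert: (255-R, 255-G, 255-B)
R: 255-238 = 17
G: 255-172 = 83
B: 255-55 = 200
= RGB(17, 83, 200)


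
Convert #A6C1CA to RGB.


A6 → 166 (R)
C1 → 193 (G)
CA → 202 (B)
= RGB(166, 193, 202)


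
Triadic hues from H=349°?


Triadic: equally spaced at 120° intervals
H1 = 349°
H2 = (349 + 120) mod 360 = 109°
H3 = (349 + 240) mod 360 = 229°
Triadic = 349°, 109°, 229°


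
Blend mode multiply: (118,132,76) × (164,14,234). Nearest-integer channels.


Multiply: C = A×B/255, rounded to nearest integer
R: 118×164/255 = 19352/255 ≈ 75.890 → 76
G: 132×14/255 = 1848/255 ≈ 7.247 → 7
B: 76×234/255 = 17784/255 ≈ 69.741 → 70
= RGB(76, 7, 70)


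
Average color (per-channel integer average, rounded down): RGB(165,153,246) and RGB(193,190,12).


Midpoint: each channel = ⌊(C₁+C₂)/2⌋
R: ⌊(165+193)/2⌋ = 179
G: ⌊(153+190)/2⌋ = 171
B: ⌊(246+12)/2⌋ = 129
= RGB(179, 171, 129)


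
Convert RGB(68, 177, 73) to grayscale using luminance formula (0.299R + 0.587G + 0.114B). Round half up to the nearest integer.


Gray = 0.299×R + 0.587×G + 0.114×B
Gray = 0.299×68 + 0.587×177 + 0.114×73
Gray = 20.332 + 103.899 + 8.322
Gray = 132.553 → round half up → 133
Gray = 133


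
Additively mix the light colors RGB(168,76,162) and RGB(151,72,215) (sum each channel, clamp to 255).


Additive: each channel = min(255, C₁+C₂)
R: 168+151 = 319 → 255
G: 76+72 = 148 → 148
B: 162+215 = 377 → 255
= RGB(255, 148, 255)


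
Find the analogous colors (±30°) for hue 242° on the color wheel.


Base hue: 242°
Left analog: (242 - 30) mod 360 = 212°
Right analog: (242 + 30) mod 360 = 272°
Analogous hues = 212° and 272°


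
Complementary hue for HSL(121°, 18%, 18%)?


Complement = opposite side of color wheel = hue + 180°
H' = (121 + 180) mod 360 = 301°
S and L unchanged.
= HSL(301°, 18%, 18%)


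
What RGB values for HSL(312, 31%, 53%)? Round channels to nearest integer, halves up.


H=312°, S=0.31, L=0.53
C = (1-|2L-1|)×S = (1-|0.06|)×0.31 = 0.2914
H' = H/60 = 312/60 ≈ 5.2000; X = C×(1-|H' mod 2 - 1|) = 0.23312
m = L - C/2 = 0.53 - 0.1457 = 0.3843
Sector ⌊H'⌋ = 5 → (R',G',B') = (0.2914, 0.0, 0.23312)
RGB = ((R'+m)×255, (G'+m)×255, (B'+m)×255) = (172.3035, 97.9965, 157.4421)
Round half up → RGB(172, 98, 157)


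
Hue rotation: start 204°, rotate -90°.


New hue = (H + rotation) mod 360
New hue = (204 -90) mod 360
= 114 mod 360
= 114°


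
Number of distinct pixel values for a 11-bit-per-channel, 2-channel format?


Total bits = 11 bits/channel × 2 channels = 22 bits
Distinct pixel values = 2^22
= 4,194,304 pixel values


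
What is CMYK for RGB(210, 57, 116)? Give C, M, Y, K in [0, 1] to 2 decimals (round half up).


R'=210/255≈0.8235, G'=57/255≈0.2235, B'=116/255≈0.4549
K = 1 - max(R',G',B') = 1 - 210/255 = 45/255 = 0.17647… → 0.18
(1-R'-K)/(1-K) simplifies to (max-R)/max with max = 210:
C = (210-210)/210 = 0/210 = 0 → 0.00
M = (210-57)/210 = 153/210 = 0.72857… → 0.73
Y = (210-116)/210 = 94/210 = 0.44761… → 0.45
= CMYK(0.00, 0.73, 0.45, 0.18)


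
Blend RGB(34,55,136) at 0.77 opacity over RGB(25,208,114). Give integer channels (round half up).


C = α×F + (1-α)×B, with 1-α = 0.23
R: 0.77×34 + 0.23×25 = 26.18 + 5.75 = 31.93 → 32
G: 0.77×55 + 0.23×208 = 42.35 + 47.84 = 90.19 → 90
B: 0.77×136 + 0.23×114 = 104.72 + 26.22 = 130.94 → 131
= RGB(32, 90, 131)


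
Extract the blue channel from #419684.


Color: #419684
R = 41 = 65
G = 96 = 150
B = 84 = 132
Blue = 132


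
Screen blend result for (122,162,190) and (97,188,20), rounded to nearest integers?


Screen: C = 255 - (255-A)×(255-B)/255, rounded to nearest integer
R: 255 - (255-122)×(255-97)/255 = 255 - 21014/255 ≈ 255 - 82.408 = 172.592 → 173
G: 255 - (255-162)×(255-188)/255 = 255 - 6231/255 ≈ 255 - 24.435 = 230.565 → 231
B: 255 - (255-190)×(255-20)/255 = 255 - 15275/255 ≈ 255 - 59.902 = 195.098 → 195
= RGB(173, 231, 195)


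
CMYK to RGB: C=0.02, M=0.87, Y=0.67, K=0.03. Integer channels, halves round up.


R = 255 × (1-C) × (1-K) = 255 × 0.98 × 0.97 = 242.403 → 242
G = 255 × (1-M) × (1-K) = 255 × 0.13 × 0.97 = 32.1555 → 32
B = 255 × (1-Y) × (1-K) = 255 × 0.33 × 0.97 = 81.6255 → 82
= RGB(242, 32, 82)


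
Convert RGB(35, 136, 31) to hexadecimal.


R = 35 → 23 (hex)
G = 136 → 88 (hex)
B = 31 → 1F (hex)
Hex = #23881F


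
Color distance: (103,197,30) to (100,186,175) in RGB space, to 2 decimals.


d = √[(R₁-R₂)² + (G₁-G₂)² + (B₁-B₂)²]
d = √[(103-100)² + (197-186)² + (30-175)²]
d = √[9 + 121 + 21025]
d = √21155
d ≈ 145.45


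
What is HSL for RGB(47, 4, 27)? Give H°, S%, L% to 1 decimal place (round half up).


Normalize: R'=47/255≈0.1843, G'=4/255≈0.0157, B'=27/255≈0.1059
Max=47/255, Min=4/255, Δ=Max-Min=43/255
L = (Max+Min)/2 = (47+4)/510 = 51/510 = 0.1 → L = 10.0%
L ≤ 0.5 → S = Δ/(Max+Min) = 43/(47+4) = 43/51 = 0.84313… → S = 84.3%
(the 1/255 factors cancel in S and H, so raw channel differences can be used)
Max is R' → H = 60 × (((G-B)/Δ) mod 6) = 60 × (((4-27)/43) mod 6)
  (-23)/43 = -0.5348…; negative, so add 6 → 5.4651…
  H = 60 × 5.4651… = 327.906…° → H = 327.9°
= HSL(327.9°, 84.3%, 10.0%)


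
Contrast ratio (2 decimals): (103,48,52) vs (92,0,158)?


Linearize each sRGB channel c=v/255: c/12.92 if c ≤ 0.04045 else ((c+0.055)/1.055)^2.4
L = 0.2126×R_lin + 0.7152×G_lin + 0.0722×B_lin
Color 1 (103,48,52):
  R=103: 103/255≈0.4039 > 0.04045 → ((0.4039+0.055)/1.055)^2.4 ≈ 0.13563
  G=48: 48/255≈0.1882 > 0.04045 → ((0.1882+0.055)/1.055)^2.4 ≈ 0.02956
  B=52: 52/255≈0.2039 > 0.04045 → ((0.2039+0.055)/1.055)^2.4 ≈ 0.03434
  L1 = 0.2126×0.13563 + 0.7152×0.02956 + 0.0722×0.03434 ≈ 0.05245
Color 2 (92,0,158):
  R=92: 92/255≈0.3608 > 0.04045 → ((0.3608+0.055)/1.055)^2.4 ≈ 0.10702
  G=0: 0/255≈0.0000 ≤ 0.04045 → 0.0000/12.92 ≈ 0.00000
  B=158: 158/255≈0.6196 > 0.04045 → ((0.6196+0.055)/1.055)^2.4 ≈ 0.34191
  L2 = 0.2126×0.10702 + 0.7152×0.00000 + 0.0722×0.34191 ≈ 0.04744
Lighter = 0.05245, Darker = 0.04744
Ratio = (L_lighter + 0.05) / (L_darker + 0.05)
Ratio = (0.05245 + 0.05) / (0.04744 + 0.05) = 0.10245 / 0.09744 ≈ 1.0515
Ratio ≈ 1.05:1


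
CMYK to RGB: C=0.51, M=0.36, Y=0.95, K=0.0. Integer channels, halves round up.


R = 255 × (1-C) × (1-K) = 255 × 0.49 × 1.00 = 124.95 → 125
G = 255 × (1-M) × (1-K) = 255 × 0.64 × 1.00 = 163.2 → 163
B = 255 × (1-Y) × (1-K) = 255 × 0.05 × 1.00 = 12.75 → 13
= RGB(125, 163, 13)


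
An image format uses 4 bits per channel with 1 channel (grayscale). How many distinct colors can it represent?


Total bits = 4 bits/channel × 1 channels = 4 bits
Distinct colors = 2^4
= 16 colors


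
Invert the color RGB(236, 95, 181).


Invert: (255-R, 255-G, 255-B)
R: 255-236 = 19
G: 255-95 = 160
B: 255-181 = 74
= RGB(19, 160, 74)


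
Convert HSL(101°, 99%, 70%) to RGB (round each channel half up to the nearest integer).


H=101°, S=0.99, L=0.70
C = (1-|2L-1|)×S = (1-|0.40|)×0.99 = 0.594
H' = H/60 = 101/60 ≈ 1.6833; X = C×(1-|H' mod 2 - 1|) = 0.1881
m = L - C/2 = 0.70 - 0.297 = 0.403
Sector ⌊H'⌋ = 1 → (R',G',B') = (0.1881, 0.594, 0.0)
RGB = ((R'+m)×255, (G'+m)×255, (B'+m)×255) = (150.7305, 254.235, 102.765)
Round half up → RGB(151, 254, 103)


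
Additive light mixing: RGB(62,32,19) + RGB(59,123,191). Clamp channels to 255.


Additive: each channel = min(255, C₁+C₂)
R: 62+59 = 121 → 121
G: 32+123 = 155 → 155
B: 19+191 = 210 → 210
= RGB(121, 155, 210)


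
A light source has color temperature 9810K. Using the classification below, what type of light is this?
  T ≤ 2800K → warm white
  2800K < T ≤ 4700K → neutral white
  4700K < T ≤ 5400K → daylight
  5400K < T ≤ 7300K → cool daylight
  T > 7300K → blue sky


Temperature: 9810K
9810K > 7300K → blue sky
Classification: blue sky


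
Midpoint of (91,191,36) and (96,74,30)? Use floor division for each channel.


Midpoint: each channel = ⌊(C₁+C₂)/2⌋
R: ⌊(91+96)/2⌋ = 93
G: ⌊(191+74)/2⌋ = 132
B: ⌊(36+30)/2⌋ = 33
= RGB(93, 132, 33)


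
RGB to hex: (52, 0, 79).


R = 52 → 34 (hex)
G = 0 → 00 (hex)
B = 79 → 4F (hex)
Hex = #34004F


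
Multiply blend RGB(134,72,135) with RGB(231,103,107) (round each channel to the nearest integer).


Multiply: C = A×B/255, rounded to nearest integer
R: 134×231/255 = 30954/255 ≈ 121.388 → 121
G: 72×103/255 = 7416/255 ≈ 29.082 → 29
B: 135×107/255 = 14445/255 ≈ 56.647 → 57
= RGB(121, 29, 57)


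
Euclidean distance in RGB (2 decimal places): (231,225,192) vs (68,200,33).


d = √[(R₁-R₂)² + (G₁-G₂)² + (B₁-B₂)²]
d = √[(231-68)² + (225-200)² + (192-33)²]
d = √[26569 + 625 + 25281]
d = √52475
d ≈ 229.07


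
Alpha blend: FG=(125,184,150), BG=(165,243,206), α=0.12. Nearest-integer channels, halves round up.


C = α×F + (1-α)×B, with 1-α = 0.88
R: 0.12×125 + 0.88×165 = 15.00 + 145.20 = 160.20 → 160
G: 0.12×184 + 0.88×243 = 22.08 + 213.84 = 235.92 → 236
B: 0.12×150 + 0.88×206 = 18.00 + 181.28 = 199.28 → 199
= RGB(160, 236, 199)
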